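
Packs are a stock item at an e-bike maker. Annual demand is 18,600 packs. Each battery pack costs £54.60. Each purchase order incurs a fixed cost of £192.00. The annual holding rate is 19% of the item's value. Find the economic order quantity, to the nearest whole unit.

Q* ≈ 830 packs

Holding cost H = 0.19 × £54.60 = £10.3740 per unit per year.
EOQ = √(2DS / H) = √(2 × 18,600 × 192 / 10.374).
= √(7,142,400 / 10.374) = √688,490.4569 ≈ 829.753.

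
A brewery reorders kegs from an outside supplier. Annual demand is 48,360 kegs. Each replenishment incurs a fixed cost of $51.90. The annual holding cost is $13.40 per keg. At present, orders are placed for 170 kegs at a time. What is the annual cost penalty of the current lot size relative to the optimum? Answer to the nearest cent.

EOQ = √(2DS/H) = √(2 × 48,360 × 51.9 / 13.4) ≈ 612.05.
Cost at Q* = (D/Q*)S + (Q*/2)H = √(2DSH) ≈ $8,201.52.
Cost at Q = 170: (48,360/170)×51.9 + (170/2)×13.4 = $14,764.02 + $1,139.00 = $15,903.02.
Excess = $15,903.02 − $8,201.52 = $7,701.51.

Extra cost ≈ $7,701.51 per year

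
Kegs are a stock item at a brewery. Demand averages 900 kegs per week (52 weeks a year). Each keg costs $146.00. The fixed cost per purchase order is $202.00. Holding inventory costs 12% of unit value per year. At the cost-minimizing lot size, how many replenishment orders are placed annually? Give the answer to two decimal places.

Annual demand D = 900 × 52 = 46,800.
Holding cost H = 0.12 × $146.00 = $17.5200 per unit per year.
EOQ = √(2DS/H) = √(2 × 46,800 × 202 / 17.52) ≈ 1038.83.
Orders per year = D / Q* = 46,800 / 1038.83 ≈ 45.050.

N ≈ 45.05 orders per year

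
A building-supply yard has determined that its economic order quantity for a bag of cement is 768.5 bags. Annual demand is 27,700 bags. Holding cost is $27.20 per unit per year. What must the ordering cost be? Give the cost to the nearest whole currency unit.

S ≈ $290

Squaring Q* = √(2DS/H) gives Q*² = 2DS/H.
From Q* = √(2DS/H): S = Q*²H / (2D) = 768.5² × 27.2 / (2 × 27,700) = 289.9659.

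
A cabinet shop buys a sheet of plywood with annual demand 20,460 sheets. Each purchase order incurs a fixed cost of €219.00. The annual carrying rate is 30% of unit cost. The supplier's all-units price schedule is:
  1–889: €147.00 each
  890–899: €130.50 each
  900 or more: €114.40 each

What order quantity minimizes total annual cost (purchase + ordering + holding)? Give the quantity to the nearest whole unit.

Q* ≈ 900 sheets

Holding cost per unit per year at price C is H = 0.30·C.
For each price level, check whether its EOQ is feasible; otherwise the best quantity at that price is the breakpoint.
EOQ at €147.00 = 450.8 (feasible in tier 1): TC = 20,460×€147.00 + (20,460/450.8)×219 + (450.8/2)×0.30×€147.00 = €3,027,499.67.
EOQ at €130.50 = 478.4 < 890, so use break Q=890: TC = 20,460×€130.50 + (20,460/890.0)×219 + (890.0/2)×0.30×€130.50 = €2,692,486.29.
EOQ at €114.40 = 511.0 < 900, so use break Q=900: TC = 20,460×€114.40 + (20,460/900.0)×219 + (900.0/2)×0.30×€114.40 = €2,361,046.60.
Lowest total cost is €2,361,046.60 at Q = 900.0.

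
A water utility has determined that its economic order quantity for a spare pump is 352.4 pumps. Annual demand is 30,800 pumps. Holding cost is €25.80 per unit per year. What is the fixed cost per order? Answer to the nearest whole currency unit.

S ≈ €52

The basic EOQ model gives Q* = √(2DS/H); rearrange for the unknown.
From Q* = √(2DS/H): S = Q*²H / (2D) = 352.4² × 25.8 / (2 × 30,800) = 52.0129.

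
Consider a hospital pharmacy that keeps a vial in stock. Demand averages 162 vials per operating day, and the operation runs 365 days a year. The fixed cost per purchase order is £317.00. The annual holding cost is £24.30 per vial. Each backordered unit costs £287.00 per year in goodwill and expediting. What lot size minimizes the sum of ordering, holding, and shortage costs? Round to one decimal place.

Q* ≈ 1,293.6 vials

Annual demand D = 162 × 365 = 59,130.
With planned backorders, Q* = √(2DS/H) · √((H+B)/B).
√(2DS/H) = √(2 × 59,130 × 317 / 24.3) = 1242.068.
√((H+B)/B) = √((24.3+287)/287) = 1.0415.
Q* ≈ 1293.582.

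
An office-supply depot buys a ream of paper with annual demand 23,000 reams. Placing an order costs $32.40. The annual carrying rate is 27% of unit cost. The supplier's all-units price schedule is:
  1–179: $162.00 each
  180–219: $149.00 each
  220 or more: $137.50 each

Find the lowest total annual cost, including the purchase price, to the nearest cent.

Holding cost per unit per year at price C is H = 0.27·C.
Evaluate total cost at each tier's feasible EOQ or, if the EOQ is below the tier, at the tier's minimum quantity.
Tier 1 ($162.00): EOQ = 184.6 exceeds tier's upper bound 179, so this tier is dominated.
EOQ at $149.00 = 192.5 (feasible in tier 2): TC = 23,000×$149.00 + (23,000/192.5)×32.4 + (192.5/2)×0.27×$149.00 = $3,434,743.31.
EOQ at $137.50 = 200.4 < 220, so use break Q=220: TC = 23,000×$137.50 + (23,000/220.0)×32.4 + (220.0/2)×0.27×$137.50 = $3,169,971.02.
Lowest total cost among the candidates is at Q = 220.0.

TC* ≈ $3,169,971.02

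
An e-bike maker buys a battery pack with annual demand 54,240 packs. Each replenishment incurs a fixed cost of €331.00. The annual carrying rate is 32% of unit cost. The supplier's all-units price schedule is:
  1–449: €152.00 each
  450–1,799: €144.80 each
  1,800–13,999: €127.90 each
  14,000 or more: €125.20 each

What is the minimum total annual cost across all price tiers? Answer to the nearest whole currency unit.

TC* ≈ €6,984,105

Holding cost per unit per year at price C is H = 0.32·C.
For each price level, check whether its EOQ is feasible; otherwise the best quantity at that price is the breakpoint.
Tier 1 (€152.00): EOQ = 859.2 exceeds tier's upper bound 449, so this tier is dominated.
EOQ at €144.80 = 880.3 (feasible in tier 2): TC = 54,240×€144.80 + (54,240/880.3)×331 + (880.3/2)×0.32×€144.80 = €7,894,741.47.
EOQ at €127.90 = 936.7 < 1800, so use break Q=1800: TC = 54,240×€127.90 + (54,240/1800.0)×331 + (1800.0/2)×0.32×€127.90 = €6,984,105.33.
EOQ at €125.20 = 946.7 < 14000, so use break Q=14000: TC = 54,240×€125.20 + (54,240/14000.0)×331 + (14000.0/2)×0.32×€125.20 = €7,072,578.39.
Lowest total cost among the candidates is at Q = 1800.0.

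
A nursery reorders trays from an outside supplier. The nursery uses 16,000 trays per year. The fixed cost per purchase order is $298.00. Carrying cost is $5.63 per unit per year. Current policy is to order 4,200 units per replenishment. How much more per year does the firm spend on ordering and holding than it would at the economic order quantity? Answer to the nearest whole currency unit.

Extra cost ≈ $5,631 per year

EOQ = √(2DS/H) = √(2 × 16,000 × 298 / 5.63) ≈ 1301.45.
Cost at Q* = (D/Q*)S + (Q*/2)H = √(2DSH) ≈ $7,327.19.
Cost at Q = 4,200: (16,000/4,200)×298 + (4,200/2)×5.63 = $1,135.24 + $11,823.00 = $12,958.24.
Excess = $12,958.24 − $7,327.19 = $5,631.05.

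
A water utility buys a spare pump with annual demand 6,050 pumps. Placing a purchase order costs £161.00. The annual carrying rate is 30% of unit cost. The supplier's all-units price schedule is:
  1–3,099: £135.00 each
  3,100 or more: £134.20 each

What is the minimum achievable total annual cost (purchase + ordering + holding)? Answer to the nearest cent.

Holding cost per unit per year at price C is H = 0.30·C.
For each price level, check whether its EOQ is feasible; otherwise the best quantity at that price is the breakpoint.
EOQ at £135.00 = 219.3 (feasible in tier 1): TC = 6,050×£135.00 + (6,050/219.3)×161 + (219.3/2)×0.30×£135.00 = £825,632.46.
EOQ at £134.20 = 220.0 < 3100, so use break Q=3100: TC = 6,050×£134.20 + (6,050/3100.0)×161 + (3100.0/2)×0.30×£134.20 = £874,627.21.
Lowest total cost among the candidates is at Q = 219.3.

TC* ≈ £825,632.46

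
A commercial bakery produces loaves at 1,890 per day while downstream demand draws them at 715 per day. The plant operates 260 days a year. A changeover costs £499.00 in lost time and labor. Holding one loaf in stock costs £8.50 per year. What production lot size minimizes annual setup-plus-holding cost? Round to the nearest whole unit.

Q* ≈ 5,925 loaves

Annual demand D = 715 × 260 = 185,900.
Production build-up factor (1 − d/p) = 1 − 715/1,890 = 0.6217.
Q* = √(2DS / (H(1 − d/p))) = √(2 × 185,900 × 499 / (8.5 × 0.6217)).
= √(185,528,200 / 5.2844) ≈ 5925.261.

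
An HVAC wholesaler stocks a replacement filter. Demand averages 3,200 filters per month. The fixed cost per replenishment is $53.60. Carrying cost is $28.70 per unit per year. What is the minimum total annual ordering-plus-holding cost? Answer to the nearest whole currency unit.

TC* ≈ $10,869

Annual demand D = 3,200 × 12 = 38,400.
EOQ = √(2DS/H) = √(2 × 38,400 × 53.6 / 28.7) ≈ 378.72.
At Q*, ordering cost (D/Q*)S equals holding cost (Q*/2)H, each = √(DSH/2).
Minimum total = √(2DSH) = √(2 × 38,400 × 53.6 × 28.7) ≈ 10869.360.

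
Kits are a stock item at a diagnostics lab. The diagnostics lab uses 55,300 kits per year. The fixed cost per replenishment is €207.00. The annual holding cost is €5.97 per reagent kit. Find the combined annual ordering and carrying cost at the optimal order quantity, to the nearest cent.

Q* = √(2DS/H) = √(2 × 55,300 × 207 / 5.97) ≈ 1958.28.
At Q*, ordering cost (D/Q*)S equals holding cost (Q*/2)H, each = √(DSH/2).
Minimum total = √(2DSH) = √(2 × 55,300 × 207 × 5.97) ≈ 11690.953.

TC* ≈ €11,690.95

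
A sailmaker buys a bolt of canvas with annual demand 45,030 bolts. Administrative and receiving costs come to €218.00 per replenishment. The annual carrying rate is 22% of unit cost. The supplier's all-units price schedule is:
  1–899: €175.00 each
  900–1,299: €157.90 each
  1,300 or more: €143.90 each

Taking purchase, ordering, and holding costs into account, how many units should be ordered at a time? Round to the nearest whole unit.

Holding cost per unit per year at price C is H = 0.22·C.
Evaluate total cost at each tier's feasible EOQ or, if the EOQ is below the tier, at the tier's minimum quantity.
EOQ at €175.00 = 714.1 (feasible in tier 1): TC = 45,030×€175.00 + (45,030/714.1)×218 + (714.1/2)×0.22×€175.00 = €7,907,743.16.
EOQ at €157.90 = 751.8 < 900, so use break Q=900: TC = 45,030×€157.90 + (45,030/900.0)×218 + (900.0/2)×0.22×€157.90 = €7,136,776.37.
EOQ at €143.90 = 787.5 < 1300, so use break Q=1300: TC = 45,030×€143.90 + (45,030/1300.0)×218 + (1300.0/2)×0.22×€143.90 = €6,507,945.88.
Lowest total cost is €6,507,945.88 at Q = 1300.0.

Q* ≈ 1,300 bolts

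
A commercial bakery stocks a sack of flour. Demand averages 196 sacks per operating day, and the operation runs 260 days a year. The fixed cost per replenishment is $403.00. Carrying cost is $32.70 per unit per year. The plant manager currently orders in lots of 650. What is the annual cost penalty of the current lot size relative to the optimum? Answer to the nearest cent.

Annual demand D = 196 × 260 = 50,960.
EOQ = √(2DS/H) = √(2 × 50,960 × 403 / 32.7) ≈ 1120.75.
Cost at Q* = (D/Q*)S + (Q*/2)H = √(2DSH) ≈ $36,648.49.
Cost at Q = 650: (50,960/650)×403 + (650/2)×32.7 = $31,595.20 + $10,627.50 = $42,222.70.
Excess = $42,222.70 − $36,648.49 = $5,574.21.

Extra cost ≈ $5,574.21 per year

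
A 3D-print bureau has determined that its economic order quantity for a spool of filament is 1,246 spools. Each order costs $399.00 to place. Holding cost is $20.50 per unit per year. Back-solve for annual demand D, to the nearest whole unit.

D ≈ 39,883 spools per year

Invert the EOQ relation Q*² = 2DS/H.
From Q* = √(2DS/H): D = Q*²H / (2S) = 1,246² × 20.5 / (2 × 399) = 39882.930.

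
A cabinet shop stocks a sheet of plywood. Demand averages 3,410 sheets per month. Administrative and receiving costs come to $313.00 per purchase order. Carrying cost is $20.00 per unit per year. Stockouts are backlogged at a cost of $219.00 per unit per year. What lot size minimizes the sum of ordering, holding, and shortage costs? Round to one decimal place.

Annual demand D = 3,410 × 12 = 40,920.
With planned backorders, Q* = √(2DS/H) · √((H+B)/B).
√(2DS/H) = √(2 × 40,920 × 313 / 20) = 1131.723.
√((H+B)/B) = √((20+219)/219) = 1.0447.
Q* ≈ 1182.271.

Q* ≈ 1,182.3 sheets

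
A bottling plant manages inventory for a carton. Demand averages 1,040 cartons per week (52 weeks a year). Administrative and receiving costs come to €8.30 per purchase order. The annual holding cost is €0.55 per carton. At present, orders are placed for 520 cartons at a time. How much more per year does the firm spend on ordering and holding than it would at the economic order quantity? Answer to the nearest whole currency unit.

Extra cost ≈ €304 per year

Annual demand D = 1,040 × 52 = 54,080.
EOQ = √(2DS/H) = √(2 × 54,080 × 8.3 / 0.55) ≈ 1277.59.
Cost at Q* = (D/Q*)S + (Q*/2)H = √(2DSH) ≈ €702.67.
Cost at Q = 520: (54,080/520)×8.3 + (520/2)×0.55 = €863.20 + €143.00 = €1,006.20.
Excess = €1,006.20 − €702.67 = €303.53.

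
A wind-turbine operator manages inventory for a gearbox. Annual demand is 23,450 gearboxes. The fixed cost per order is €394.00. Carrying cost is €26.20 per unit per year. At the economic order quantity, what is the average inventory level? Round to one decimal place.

Average inventory ≈ 419.9 gearboxes

Q* = √(2DS/H) = √(2 × 23,450 × 394 / 26.2) ≈ 839.82.
Average inventory = Q*/2 ≈ 839.82 / 2 = 419.908.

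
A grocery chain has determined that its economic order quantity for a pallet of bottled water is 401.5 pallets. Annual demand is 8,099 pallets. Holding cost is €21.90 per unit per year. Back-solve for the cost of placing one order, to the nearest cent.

Invert the EOQ relation Q*² = 2DS/H.
From Q* = √(2DS/H): S = Q*²H / (2D) = 401.5² × 21.9 / (2 × 8,099) = 217.9485.

S ≈ €217.95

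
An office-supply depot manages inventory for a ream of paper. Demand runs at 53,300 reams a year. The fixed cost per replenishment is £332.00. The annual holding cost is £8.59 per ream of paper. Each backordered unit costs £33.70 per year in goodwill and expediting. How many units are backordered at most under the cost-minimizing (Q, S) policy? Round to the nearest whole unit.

S* ≈ 462 reams

With planned backorders, Q* = √(2DS/H) · √((H+B)/B).
√(2DS/H) = √(2 × 53,300 × 332 / 8.59) = 2029.790.
√((H+B)/B) = √((8.59+33.7)/33.7) = 1.1202.
Q* ≈ 2273.814.
S* = Q* · H/(H+B) = 2273.814 × 8.59/42.29 ≈ 461.860.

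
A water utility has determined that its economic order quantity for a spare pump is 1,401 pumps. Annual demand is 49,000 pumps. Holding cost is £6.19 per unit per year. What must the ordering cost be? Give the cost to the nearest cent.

S ≈ £123.98

The basic EOQ model gives Q* = √(2DS/H); rearrange for the unknown.
From Q* = √(2DS/H): S = Q*²H / (2D) = 1,401² × 6.19 / (2 × 49,000) = 123.9769.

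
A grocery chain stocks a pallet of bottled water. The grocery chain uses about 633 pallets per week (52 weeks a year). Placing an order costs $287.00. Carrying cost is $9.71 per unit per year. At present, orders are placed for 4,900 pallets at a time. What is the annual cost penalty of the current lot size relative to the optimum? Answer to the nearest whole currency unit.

Annual demand D = 633 × 52 = 32,916.
EOQ = √(2DS/H) = √(2 × 32,916 × 287 / 9.71) ≈ 1394.92.
Cost at Q* = (D/Q*)S + (Q*/2)H = √(2DSH) ≈ $13,544.69.
Cost at Q = 4,900: (32,916/4,900)×287 + (4,900/2)×9.71 = $1,927.94 + $23,789.50 = $25,717.44.
Excess = $25,717.44 − $13,544.69 = $12,172.75.

Extra cost ≈ $12,173 per year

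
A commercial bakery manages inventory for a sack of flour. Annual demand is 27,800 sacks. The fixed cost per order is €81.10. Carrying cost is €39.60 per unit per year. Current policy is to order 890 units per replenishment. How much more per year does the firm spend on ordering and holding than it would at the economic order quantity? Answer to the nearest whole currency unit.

Extra cost ≈ €6,792 per year

EOQ = √(2DS/H) = √(2 × 27,800 × 81.1 / 39.6) ≈ 337.44.
Cost at Q* = (D/Q*)S + (Q*/2)H = √(2DSH) ≈ €13,362.74.
Cost at Q = 890: (27,800/890)×81.1 + (890/2)×39.6 = €2,533.24 + €17,622.00 = €20,155.24.
Excess = €20,155.24 − €13,362.74 = €6,792.50.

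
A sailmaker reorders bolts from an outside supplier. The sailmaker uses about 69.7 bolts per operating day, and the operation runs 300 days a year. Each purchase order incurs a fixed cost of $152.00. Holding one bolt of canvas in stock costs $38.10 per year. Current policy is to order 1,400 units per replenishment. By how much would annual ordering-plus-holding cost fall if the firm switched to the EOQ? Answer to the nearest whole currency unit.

Extra cost ≈ $13,378 per year

Annual demand D = 69.7 × 300 = 20,910.
EOQ = √(2DS/H) = √(2 × 20,910 × 152 / 38.1) ≈ 408.46.
Cost at Q* = (D/Q*)S + (Q*/2)H = √(2DSH) ≈ $15,562.39.
Cost at Q = 1,400: (20,910/1,400)×152 + (1,400/2)×38.1 = $2,270.23 + $26,670.00 = $28,940.23.
Excess = $28,940.23 − $15,562.39 = $13,377.84.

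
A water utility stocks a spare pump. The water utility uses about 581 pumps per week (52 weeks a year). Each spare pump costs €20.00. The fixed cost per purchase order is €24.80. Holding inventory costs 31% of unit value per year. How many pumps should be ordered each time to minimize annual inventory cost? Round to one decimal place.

Annual demand D = 581 × 52 = 30,212.
Holding cost H = 0.31 × €20.00 = €6.2000 per unit per year.
EOQ = √(2DS / H) = √(2 × 30,212 × 24.8 / 6.2).
= √(1,498,515.2 / 6.2) = √241,696 ≈ 491.626.

Q* ≈ 491.6 pumps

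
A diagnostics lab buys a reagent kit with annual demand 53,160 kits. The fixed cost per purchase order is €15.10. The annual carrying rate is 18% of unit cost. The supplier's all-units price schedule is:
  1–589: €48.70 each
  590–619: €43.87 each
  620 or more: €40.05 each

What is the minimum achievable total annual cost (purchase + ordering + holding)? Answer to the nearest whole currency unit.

TC* ≈ €2,132,587

Holding cost per unit per year at price C is H = 0.18·C.
For each price level, check whether its EOQ is feasible; otherwise the best quantity at that price is the breakpoint.
EOQ at €48.70 = 428.0 (feasible in tier 1): TC = 53,160×€48.70 + (53,160/428.0)×15.1 + (428.0/2)×0.18×€48.70 = €2,592,643.43.
EOQ at €43.87 = 450.9 < 590, so use break Q=590: TC = 53,160×€43.87 + (53,160/590.0)×15.1 + (590.0/2)×0.18×€43.87 = €2,335,819.23.
EOQ at €40.05 = 471.9 < 620, so use break Q=620: TC = 53,160×€40.05 + (53,160/620.0)×15.1 + (620.0/2)×0.18×€40.05 = €2,132,587.49.
Lowest total cost among the candidates is at Q = 620.0.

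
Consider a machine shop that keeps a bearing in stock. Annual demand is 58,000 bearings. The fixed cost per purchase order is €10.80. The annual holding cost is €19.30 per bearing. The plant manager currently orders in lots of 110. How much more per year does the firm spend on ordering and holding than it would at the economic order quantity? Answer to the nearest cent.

EOQ = √(2DS/H) = √(2 × 58,000 × 10.8 / 19.3) ≈ 254.78.
Cost at Q* = (D/Q*)S + (Q*/2)H = √(2DSH) ≈ €4,917.22.
Cost at Q = 110: (58,000/110)×10.8 + (110/2)×19.3 = €5,694.55 + €1,061.50 = €6,756.05.
Excess = €6,756.05 − €4,917.22 = €1,838.83.

Extra cost ≈ €1,838.83 per year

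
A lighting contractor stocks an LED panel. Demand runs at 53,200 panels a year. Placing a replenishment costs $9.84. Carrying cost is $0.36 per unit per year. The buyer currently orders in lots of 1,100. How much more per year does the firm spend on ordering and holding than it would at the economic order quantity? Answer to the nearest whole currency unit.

Extra cost ≈ $60 per year

EOQ = √(2DS/H) = √(2 × 53,200 × 9.84 / 0.36) ≈ 1705.36.
Cost at Q* = (D/Q*)S + (Q*/2)H = √(2DSH) ≈ $613.93.
Cost at Q = 1,100: (53,200/1,100)×9.84 + (1,100/2)×0.36 = $475.90 + $198.00 = $673.90.
Excess = $673.90 − $613.93 = $59.97.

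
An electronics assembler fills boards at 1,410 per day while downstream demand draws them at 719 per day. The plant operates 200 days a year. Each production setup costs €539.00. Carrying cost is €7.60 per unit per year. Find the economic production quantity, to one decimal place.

Annual demand D = 719 × 200 = 143,800.
Production build-up factor (1 − d/p) = 1 − 719/1,410 = 0.4901.
Q* = √(2DS / (H(1 − d/p))) = √(2 × 143,800 × 539 / (7.6 × 0.4901)).
= √(155,016,400 / 3.7245) ≈ 6451.379.

Q* ≈ 6,451.4 boards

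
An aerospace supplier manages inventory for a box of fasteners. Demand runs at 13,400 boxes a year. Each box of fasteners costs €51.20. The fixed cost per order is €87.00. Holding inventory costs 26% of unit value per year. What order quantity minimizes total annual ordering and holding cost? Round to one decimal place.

Holding cost H = 0.26 × €51.20 = €13.3120 per unit per year.
EOQ = √(2DS / H) = √(2 × 13,400 × 87 / 13.312).
= √(2,331,600 / 13.312) = √175,150.2404 ≈ 418.510.

Q* ≈ 418.5 boxes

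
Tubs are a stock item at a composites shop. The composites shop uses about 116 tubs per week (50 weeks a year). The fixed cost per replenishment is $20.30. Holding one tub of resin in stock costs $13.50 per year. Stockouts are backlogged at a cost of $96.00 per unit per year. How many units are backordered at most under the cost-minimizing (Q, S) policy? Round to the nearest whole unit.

Annual demand D = 116 × 50 = 5,800.
With planned backorders, Q* = √(2DS/H) · √((H+B)/B).
√(2DS/H) = √(2 × 5,800 × 20.3 / 13.5) = 132.072.
√((H+B)/B) = √((13.5+96)/96) = 1.0680.
Q* ≈ 141.053.
S* = Q* · H/(H+B) = 141.053 × 13.5/109.5 ≈ 17.390.

S* ≈ 17 tubs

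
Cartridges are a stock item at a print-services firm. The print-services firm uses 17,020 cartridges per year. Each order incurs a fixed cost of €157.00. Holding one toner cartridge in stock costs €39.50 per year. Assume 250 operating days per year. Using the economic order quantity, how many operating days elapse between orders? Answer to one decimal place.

T ≈ 5.4 days

The optimal lot size = √(2DS/H) = √(2 × 17,020 × 157 / 39.5) ≈ 367.83.
Cycle time = Q*/D × 250 = 367.83 / 17,020 × 250 ≈ 5.403 days.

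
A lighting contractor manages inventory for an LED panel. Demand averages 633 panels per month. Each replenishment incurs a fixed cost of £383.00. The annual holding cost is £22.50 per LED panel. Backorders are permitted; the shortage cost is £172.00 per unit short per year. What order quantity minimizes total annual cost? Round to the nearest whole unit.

Annual demand D = 633 × 12 = 7,596.
With planned backorders, Q* = √(2DS/H) · √((H+B)/B).
√(2DS/H) = √(2 × 7,596 × 383 / 22.5) = 508.529.
√((H+B)/B) = √((22.5+172)/172) = 1.0634.
Q* ≈ 540.768.

Q* ≈ 541 panels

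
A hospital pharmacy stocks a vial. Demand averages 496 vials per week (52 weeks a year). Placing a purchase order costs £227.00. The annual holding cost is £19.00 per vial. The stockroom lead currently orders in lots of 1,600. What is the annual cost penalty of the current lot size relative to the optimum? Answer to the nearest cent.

Annual demand D = 496 × 52 = 25,792.
EOQ = √(2DS/H) = √(2 × 25,792 × 227 / 19) ≈ 785.04.
Cost at Q* = (D/Q*)S + (Q*/2)H = √(2DSH) ≈ £14,915.82.
Cost at Q = 1,600: (25,792/1,600)×227 + (1,600/2)×19 = £3,659.24 + £15,200.00 = £18,859.24.
Excess = £18,859.24 − £14,915.82 = £3,943.42.

Extra cost ≈ £3,943.42 per year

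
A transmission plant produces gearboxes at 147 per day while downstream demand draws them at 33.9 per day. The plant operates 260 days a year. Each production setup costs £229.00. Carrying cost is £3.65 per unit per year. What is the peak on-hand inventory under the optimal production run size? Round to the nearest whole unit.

I_max ≈ 922 gearboxes

Annual demand D = 33.9 × 260 = 8,814.
Production build-up factor (1 − d/p) = 1 − 33.9/147 = 0.7694.
Q* = √(2DS / (H(1 − d/p))) = √(2 × 8,814 × 229 / (3.65 × 0.7694)).
= √(4,036,812 / 2.8083) ≈ 1198.948.
Maximum inventory = Q*(1 − d/p) = 1198.948 × 0.7694 ≈ 922.456.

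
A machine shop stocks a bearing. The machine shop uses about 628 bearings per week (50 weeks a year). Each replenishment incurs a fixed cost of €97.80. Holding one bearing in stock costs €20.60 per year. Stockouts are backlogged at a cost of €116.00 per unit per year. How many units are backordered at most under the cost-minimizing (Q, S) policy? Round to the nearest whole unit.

S* ≈ 89 bearings

Annual demand D = 628 × 50 = 31,400.
With planned backorders, Q* = √(2DS/H) · √((H+B)/B).
√(2DS/H) = √(2 × 31,400 × 97.8 / 20.6) = 546.029.
√((H+B)/B) = √((20.6+116)/116) = 1.0852.
Q* ≈ 592.532.
S* = Q* · H/(H+B) = 592.532 × 20.6/136.6 ≈ 89.357.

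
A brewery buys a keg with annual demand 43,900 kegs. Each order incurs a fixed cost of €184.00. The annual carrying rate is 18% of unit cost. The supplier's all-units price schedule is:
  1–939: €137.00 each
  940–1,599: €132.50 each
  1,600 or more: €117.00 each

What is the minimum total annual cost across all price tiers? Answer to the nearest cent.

Holding cost per unit per year at price C is H = 0.18·C.
For each price level, check whether its EOQ is feasible; otherwise the best quantity at that price is the breakpoint.
EOQ at €137.00 = 809.4 (feasible in tier 1): TC = 43,900×€137.00 + (43,900/809.4)×184 + (809.4/2)×0.18×€137.00 = €6,034,259.64.
EOQ at €132.50 = 823.0 < 940, so use break Q=940: TC = 43,900×€132.50 + (43,900/940.0)×184 + (940.0/2)×0.18×€132.50 = €5,836,552.69.
EOQ at €117.00 = 875.8 < 1600, so use break Q=1600: TC = 43,900×€117.00 + (43,900/1600.0)×184 + (1600.0/2)×0.18×€117.00 = €5,158,196.50.
Lowest total cost among the candidates is at Q = 1600.0.

TC* ≈ €5,158,196.50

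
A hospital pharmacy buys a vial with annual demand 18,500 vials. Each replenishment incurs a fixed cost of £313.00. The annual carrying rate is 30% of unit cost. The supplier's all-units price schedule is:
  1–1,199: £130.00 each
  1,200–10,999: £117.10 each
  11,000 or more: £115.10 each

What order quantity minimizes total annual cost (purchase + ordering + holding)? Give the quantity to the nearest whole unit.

Q* ≈ 1,200 vials

Holding cost per unit per year at price C is H = 0.30·C.
Candidates are each tier's EOQ (if it falls in that tier) and each price-break quantity.
EOQ at £130.00 = 544.9 (feasible in tier 1): TC = 18,500×£130.00 + (18,500/544.9)×313 + (544.9/2)×0.30×£130.00 = £2,426,252.27.
EOQ at £117.10 = 574.2 < 1200, so use break Q=1200: TC = 18,500×£117.10 + (18,500/1200.0)×313 + (1200.0/2)×0.30×£117.10 = £2,192,253.42.
EOQ at £115.10 = 579.1 < 11000, so use break Q=11000: TC = 18,500×£115.10 + (18,500/11000.0)×313 + (11000.0/2)×0.30×£115.10 = £2,319,791.41.
Lowest total cost is £2,192,253.42 at Q = 1200.0.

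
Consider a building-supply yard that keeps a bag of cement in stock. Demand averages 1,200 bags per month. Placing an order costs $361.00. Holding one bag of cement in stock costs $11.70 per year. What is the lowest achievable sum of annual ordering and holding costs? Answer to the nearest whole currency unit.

TC* ≈ $11,029

Annual demand D = 1,200 × 12 = 14,400.
Q* = √(2DS/H) = √(2 × 14,400 × 361 / 11.7) ≈ 942.66.
At Q*, ordering cost (D/Q*)S equals holding cost (Q*/2)H, each = √(DSH/2).
Minimum total = √(2DSH) = √(2 × 14,400 × 361 × 11.7) ≈ 11029.169.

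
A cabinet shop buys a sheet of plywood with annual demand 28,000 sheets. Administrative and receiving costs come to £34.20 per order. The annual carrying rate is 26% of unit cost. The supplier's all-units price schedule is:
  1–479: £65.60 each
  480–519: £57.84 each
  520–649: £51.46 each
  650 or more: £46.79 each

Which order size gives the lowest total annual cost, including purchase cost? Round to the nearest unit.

Holding cost per unit per year at price C is H = 0.26·C.
Evaluate total cost at each tier's feasible EOQ or, if the EOQ is below the tier, at the tier's minimum quantity.
EOQ at £65.60 = 335.1 (feasible in tier 1): TC = 28,000×£65.60 + (28,000/335.1)×34.2 + (335.1/2)×0.26×£65.60 = £1,842,515.39.
EOQ at £57.84 = 356.9 < 480, so use break Q=480: TC = 28,000×£57.84 + (28,000/480.0)×34.2 + (480.0/2)×0.26×£57.84 = £1,625,124.22.
EOQ at £51.46 = 378.3 < 520, so use break Q=520: TC = 28,000×£51.46 + (28,000/520.0)×34.2 + (520.0/2)×0.26×£51.46 = £1,446,200.23.
EOQ at £46.79 = 396.8 < 650, so use break Q=650: TC = 28,000×£46.79 + (28,000/650.0)×34.2 + (650.0/2)×0.26×£46.79 = £1,315,546.99.
Lowest total cost is £1,315,546.99 at Q = 650.0.

Q* ≈ 650 sheets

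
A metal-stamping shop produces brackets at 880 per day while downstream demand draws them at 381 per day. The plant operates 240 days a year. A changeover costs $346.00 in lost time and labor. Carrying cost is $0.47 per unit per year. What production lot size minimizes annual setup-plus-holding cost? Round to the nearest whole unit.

Q* ≈ 15,409 brackets

Annual demand D = 381 × 240 = 91,440.
Production build-up factor (1 − d/p) = 1 − 381/880 = 0.5670.
Q* = √(2DS / (H(1 − d/p))) = √(2 × 91,440 × 346 / (0.47 × 0.5670)).
= √(63,276,480 / 0.2665) ≈ 15408.604.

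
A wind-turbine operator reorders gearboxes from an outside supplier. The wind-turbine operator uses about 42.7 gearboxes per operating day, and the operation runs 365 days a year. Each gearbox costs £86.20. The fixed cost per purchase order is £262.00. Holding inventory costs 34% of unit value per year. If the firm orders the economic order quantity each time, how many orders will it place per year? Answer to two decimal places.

N ≈ 29.52 orders per year

Annual demand D = 42.7 × 365 = 15,585.5.
Holding cost H = 0.34 × £86.20 = £29.3080 per unit per year.
The optimal lot size = √(2DS/H) = √(2 × 15,585.5 × 262 / 29.308) ≈ 527.88.
Orders per year = D / Q* = 15,585.5 / 527.88 ≈ 29.525.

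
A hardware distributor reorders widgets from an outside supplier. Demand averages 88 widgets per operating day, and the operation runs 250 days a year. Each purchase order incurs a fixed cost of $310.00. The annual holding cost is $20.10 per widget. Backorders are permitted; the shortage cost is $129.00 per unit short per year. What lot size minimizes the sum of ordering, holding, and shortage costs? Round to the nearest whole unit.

Annual demand D = 88 × 250 = 22,000.
With planned backorders, Q* = √(2DS/H) · √((H+B)/B).
√(2DS/H) = √(2 × 22,000 × 310 / 20.1) = 823.776.
√((H+B)/B) = √((20.1+129)/129) = 1.0751.
Q* ≈ 885.632.

Q* ≈ 886 widgets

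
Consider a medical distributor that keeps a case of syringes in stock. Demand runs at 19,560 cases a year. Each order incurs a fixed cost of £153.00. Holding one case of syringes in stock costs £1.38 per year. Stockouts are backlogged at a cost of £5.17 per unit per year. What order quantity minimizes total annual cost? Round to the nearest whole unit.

With planned backorders, Q* = √(2DS/H) · √((H+B)/B).
√(2DS/H) = √(2 × 19,560 × 153 / 1.38) = 2082.599.
√((H+B)/B) = √((1.38+5.17)/5.17) = 1.1256.
Q* ≈ 2344.126.

Q* ≈ 2,344 cases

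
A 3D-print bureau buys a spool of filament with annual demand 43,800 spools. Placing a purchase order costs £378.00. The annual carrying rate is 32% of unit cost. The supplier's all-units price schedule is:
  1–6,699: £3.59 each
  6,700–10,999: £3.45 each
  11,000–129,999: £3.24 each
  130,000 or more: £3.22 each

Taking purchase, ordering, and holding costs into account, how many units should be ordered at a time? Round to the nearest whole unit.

Holding cost per unit per year at price C is H = 0.32·C.
Candidates are each tier's EOQ (if it falls in that tier) and each price-break quantity.
EOQ at £3.59 = 5368.8 (feasible in tier 1): TC = 43,800×£3.59 + (43,800/5368.8)×378 + (5368.8/2)×0.32×£3.59 = £163,409.66.
EOQ at £3.45 = 5476.6 < 6700, so use break Q=6700: TC = 43,800×£3.45 + (43,800/6700.0)×378 + (6700.0/2)×0.32×£3.45 = £157,279.50.
EOQ at £3.24 = 5651.3 < 11000, so use break Q=11000: TC = 43,800×£3.24 + (43,800/11000.0)×378 + (11000.0/2)×0.32×£3.24 = £149,119.53.
EOQ at £3.22 = 5668.9 < 130000, so use break Q=130000: TC = 43,800×£3.22 + (43,800/130000.0)×378 + (130000.0/2)×0.32×£3.22 = £208,139.36.
Lowest total cost is £149,119.53 at Q = 11000.0.

Q* ≈ 11,000 spools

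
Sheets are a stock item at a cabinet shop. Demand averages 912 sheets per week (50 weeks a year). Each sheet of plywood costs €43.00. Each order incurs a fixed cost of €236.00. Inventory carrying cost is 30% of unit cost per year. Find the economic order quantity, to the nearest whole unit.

Q* ≈ 1,292 sheets

Annual demand D = 912 × 50 = 45,600.
Holding cost H = 0.30 × €43.00 = €12.9000 per unit per year.
EOQ = √(2DS / H) = √(2 × 45,600 × 236 / 12.9).
= √(21,523,200 / 12.9) = √1,668,465.1163 ≈ 1291.691.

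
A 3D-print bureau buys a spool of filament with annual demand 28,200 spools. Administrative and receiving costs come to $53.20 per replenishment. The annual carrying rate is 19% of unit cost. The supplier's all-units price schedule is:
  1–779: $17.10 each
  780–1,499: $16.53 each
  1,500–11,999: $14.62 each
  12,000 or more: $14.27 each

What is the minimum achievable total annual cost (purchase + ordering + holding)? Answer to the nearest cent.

Holding cost per unit per year at price C is H = 0.19·C.
For each price level, check whether its EOQ is feasible; otherwise the best quantity at that price is the breakpoint.
Tier 1 ($17.10): EOQ = 961.0 exceeds tier's upper bound 779, so this tier is dominated.
EOQ at $16.53 = 977.4 (feasible in tier 2): TC = 28,200×$16.53 + (28,200/977.4)×53.2 + (977.4/2)×0.19×$16.53 = $469,215.79.
EOQ at $14.62 = 1039.3 < 1500, so use break Q=1500: TC = 28,200×$14.62 + (28,200/1500.0)×53.2 + (1500.0/2)×0.19×$14.62 = $415,367.51.
EOQ at $14.27 = 1052.0 < 12000, so use break Q=12000: TC = 28,200×$14.27 + (28,200/12000.0)×53.2 + (12000.0/2)×0.19×$14.27 = $418,806.82.
Lowest total cost among the candidates is at Q = 1500.0.

TC* ≈ $415,367.51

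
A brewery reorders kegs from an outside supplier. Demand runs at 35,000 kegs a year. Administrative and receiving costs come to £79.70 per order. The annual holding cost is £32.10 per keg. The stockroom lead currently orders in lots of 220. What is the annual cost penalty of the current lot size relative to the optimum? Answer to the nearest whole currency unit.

EOQ = √(2DS/H) = √(2 × 35,000 × 79.7 / 32.1) ≈ 416.89.
Cost at Q* = (D/Q*)S + (Q*/2)H = √(2DSH) ≈ £13,382.30.
Cost at Q = 220: (35,000/220)×79.7 + (220/2)×32.1 = £12,679.55 + £3,531.00 = £16,210.55.
Excess = £16,210.55 − £13,382.30 = £2,828.25.

Extra cost ≈ £2,828 per year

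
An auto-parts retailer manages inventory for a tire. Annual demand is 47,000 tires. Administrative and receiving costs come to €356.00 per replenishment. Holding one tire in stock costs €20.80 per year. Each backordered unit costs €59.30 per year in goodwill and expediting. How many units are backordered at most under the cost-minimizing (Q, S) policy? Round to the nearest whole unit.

S* ≈ 383 tires

With planned backorders, Q* = √(2DS/H) · √((H+B)/B).
√(2DS/H) = √(2 × 47,000 × 356 / 20.8) = 1268.403.
√((H+B)/B) = √((20.8+59.3)/59.3) = 1.1622.
Q* ≈ 1474.165.
S* = Q* · H/(H+B) = 1474.165 × 20.8/80.1 ≈ 382.804.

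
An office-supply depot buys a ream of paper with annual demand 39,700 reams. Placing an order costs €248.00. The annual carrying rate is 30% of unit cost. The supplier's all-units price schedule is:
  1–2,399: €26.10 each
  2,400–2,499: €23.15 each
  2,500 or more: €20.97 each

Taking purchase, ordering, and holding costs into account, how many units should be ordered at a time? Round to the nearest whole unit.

Q* ≈ 2,500 reams

Holding cost per unit per year at price C is H = 0.30·C.
For each price level, check whether its EOQ is feasible; otherwise the best quantity at that price is the breakpoint.
EOQ at €26.10 = 1585.8 (feasible in tier 1): TC = 39,700×€26.10 + (39,700/1585.8)×248 + (1585.8/2)×0.30×€26.10 = €1,048,587.01.
EOQ at €23.15 = 1683.8 < 2400, so use break Q=2400: TC = 39,700×€23.15 + (39,700/2400.0)×248 + (2400.0/2)×0.30×€23.15 = €931,491.33.
EOQ at €20.97 = 1769.2 < 2500, so use break Q=2500: TC = 39,700×€20.97 + (39,700/2500.0)×248 + (2500.0/2)×0.30×€20.97 = €844,310.99.
Lowest total cost is €844,310.99 at Q = 2500.0.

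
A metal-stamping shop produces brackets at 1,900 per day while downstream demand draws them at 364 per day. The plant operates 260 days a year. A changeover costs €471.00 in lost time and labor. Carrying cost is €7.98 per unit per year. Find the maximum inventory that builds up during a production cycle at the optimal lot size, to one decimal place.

Annual demand D = 364 × 260 = 94,640.
Production build-up factor (1 − d/p) = 1 − 364/1,900 = 0.8084.
Q* = √(2DS / (H(1 − d/p))) = √(2 × 94,640 × 471 / (7.98 × 0.8084)).
= √(89,150,880 / 6.4512) ≈ 3717.428.
Maximum inventory = Q*(1 − d/p) = 3717.428 × 0.8084 ≈ 3005.247.

I_max ≈ 3,005.2 brackets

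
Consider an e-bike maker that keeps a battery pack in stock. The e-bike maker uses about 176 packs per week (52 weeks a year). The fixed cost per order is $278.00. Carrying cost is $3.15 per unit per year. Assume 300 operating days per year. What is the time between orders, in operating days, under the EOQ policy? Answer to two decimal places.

T ≈ 41.66 days

Annual demand D = 176 × 52 = 9,152.
Q* = √(2DS/H) = √(2 × 9,152 × 278 / 3.15) ≈ 1270.98.
Cycle time = Q*/D × 300 = 1270.98 / 9,152 × 300 ≈ 41.663 days.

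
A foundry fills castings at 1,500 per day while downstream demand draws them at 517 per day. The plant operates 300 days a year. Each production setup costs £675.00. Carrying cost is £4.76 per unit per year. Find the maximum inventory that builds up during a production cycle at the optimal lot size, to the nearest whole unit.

Annual demand D = 517 × 300 = 155,100.
Production build-up factor (1 − d/p) = 1 − 517/1,500 = 0.6553.
Q* = √(2DS / (H(1 − d/p))) = √(2 × 155,100 × 675 / (4.76 × 0.6553)).
= √(209,385,000 / 3.1194) ≈ 8192.910.
Maximum inventory = Q*(1 − d/p) = 8192.910 × 0.6553 ≈ 5369.087.

I_max ≈ 5,369 castings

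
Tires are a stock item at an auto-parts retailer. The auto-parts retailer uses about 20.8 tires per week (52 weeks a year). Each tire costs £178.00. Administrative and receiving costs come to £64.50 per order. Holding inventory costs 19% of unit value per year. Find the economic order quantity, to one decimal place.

Q* ≈ 64.2 tires

Annual demand D = 20.8 × 52 = 1,081.6.
Holding cost H = 0.19 × £178.00 = £33.8200 per unit per year.
EOQ = √(2DS / H) = √(2 × 1,081.6 × 64.5 / 33.82).
= √(139,526.4 / 33.82) = √4,125.5588 ≈ 64.231.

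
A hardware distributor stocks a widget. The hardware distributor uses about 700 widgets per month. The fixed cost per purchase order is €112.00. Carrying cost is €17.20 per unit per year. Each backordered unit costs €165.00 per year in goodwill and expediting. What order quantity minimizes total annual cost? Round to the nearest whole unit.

Annual demand D = 700 × 12 = 8,400.
With planned backorders, Q* = √(2DS/H) · √((H+B)/B).
√(2DS/H) = √(2 × 8,400 × 112 / 17.2) = 330.750.
√((H+B)/B) = √((17.2+165)/165) = 1.0508.
Q* ≈ 347.561.

Q* ≈ 348 widgets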